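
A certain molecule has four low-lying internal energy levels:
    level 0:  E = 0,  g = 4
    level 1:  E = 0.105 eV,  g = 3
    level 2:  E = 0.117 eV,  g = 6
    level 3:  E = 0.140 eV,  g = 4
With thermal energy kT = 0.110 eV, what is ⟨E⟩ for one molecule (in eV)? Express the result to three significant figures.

0.0624 eV

Eᵢ/kT = 0, 0.95455, 1.0636, 1.2727.
Z = Σ gᵢe^(−Eᵢ/kT) = 4·e^(−0) + 3·e^(−0.95455) + 6·e^(−1.0636) + 4·e^(−1.2727) = 4.0000 + 1.1550 + 2.0713 + 1.1203 = 8.3466.
⟨E⟩ = Σ Eᵢ gᵢe^(−Eᵢ/kT) / Z = (0·4.0000 + 0.105·1.1550 + 0.117·2.0713 + 0.140·1.1203) / 8.3466 = 0.0624 eV.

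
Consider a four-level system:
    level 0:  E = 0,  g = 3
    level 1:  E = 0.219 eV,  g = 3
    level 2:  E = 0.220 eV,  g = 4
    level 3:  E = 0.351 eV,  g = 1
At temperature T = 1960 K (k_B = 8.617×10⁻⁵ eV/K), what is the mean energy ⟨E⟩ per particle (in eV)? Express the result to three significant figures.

0.0920 eV

k_BT = 8.617×10⁻⁵ × 1960 K = 0.16889 eV.
Eᵢ/kT = 0, 1.2967, 1.3026, 2.0783.
Z = Σ gᵢe^(−Eᵢ/kT) = 3·e^(−0) + 3·e^(−1.2967) + 4·e^(−1.3026) + 1·e^(−2.0783) = 3.0000 + 0.82030 + 1.0873 + 0.12514 = 5.0327.
⟨E⟩ = Σ Eᵢ gᵢe^(−Eᵢ/kT) / Z = (0·3.0000 + 0.219·0.82030 + 0.220·1.0873 + 0.351·0.12514) / 5.0327 = 0.0920 eV.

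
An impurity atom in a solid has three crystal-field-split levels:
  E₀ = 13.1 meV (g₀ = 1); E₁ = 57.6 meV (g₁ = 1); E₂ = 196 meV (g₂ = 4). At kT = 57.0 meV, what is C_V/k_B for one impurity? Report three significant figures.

Eᵢ/kT = 0.22982, 1.0105, 3.4386.
Z = Σ gᵢe^(−Eᵢ/kT) = 1·e^(−0.22982) + 1·e^(−1.0105) + 4·e^(−3.4386) = 0.79468 + 0.36404 + 0.12844 = 1.2872.
⟨E⟩ = 43.935 meV, ⟨E²⟩ = 4877.5 meV².
C_V/k_B = (⟨E²⟩ − ⟨E⟩²)/(kT)² = (4877.5 − 1930.3)/3249.0 = 0.907.

0.907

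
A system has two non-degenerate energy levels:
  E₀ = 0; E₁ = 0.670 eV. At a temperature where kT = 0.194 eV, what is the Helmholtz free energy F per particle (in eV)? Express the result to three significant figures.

-0.00604 eV

Eᵢ/kT = 0, 3.4536.
Z = Σ e^(−Eᵢ/kT) = e^(−0) + e^(−3.4536) = 1.0000 + 0.031632 = 1.0316.
F = −kT ln Z = −0.194 × ln(1.0316) = −0.194 × 0.031111 = -0.00604 eV.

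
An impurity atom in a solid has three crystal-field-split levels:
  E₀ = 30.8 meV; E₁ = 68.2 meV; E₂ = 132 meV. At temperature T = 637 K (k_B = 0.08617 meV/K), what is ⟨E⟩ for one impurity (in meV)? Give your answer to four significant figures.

k_BT = 0.08617 × 637 K = 54.8903 meV.
Eᵢ/kT = 0.561119, 1.24248, 2.40480.
Z = Σ e^(−Eᵢ/kT) = e^(−0.561119) + e^(−1.24248) + e^(−2.40480) = 0.570570 + 0.288667 + 0.0902836 = 0.949521.
⟨E⟩ = Σ Eᵢ e^(−Eᵢ/kT) / Z = (30.8·0.570570 + 68.2·0.288667 + 132·0.0902836) / 0.949521 = 51.79 meV.

51.79 meV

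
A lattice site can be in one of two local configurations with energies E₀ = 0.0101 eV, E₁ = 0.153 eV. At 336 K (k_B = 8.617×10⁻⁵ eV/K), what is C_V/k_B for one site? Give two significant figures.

0.17

k_BT = 8.617×10⁻⁵ × 336 K = 0.02895 eV.
Eᵢ/kT = 0.3489, 5.285.
Z = Σ e^(−Eᵢ/kT) = e^(−0.3489) + e^(−5.285) = 0.7055 + 0.005067 = 0.7106.
⟨E⟩ = 0.01112 eV, ⟨E²⟩ = 0.0002682 eV².
C_V/k_B = (⟨E²⟩ − ⟨E⟩²)/(kT)² = (0.0002682 − 0.0001237)/0.0008381 = 0.17.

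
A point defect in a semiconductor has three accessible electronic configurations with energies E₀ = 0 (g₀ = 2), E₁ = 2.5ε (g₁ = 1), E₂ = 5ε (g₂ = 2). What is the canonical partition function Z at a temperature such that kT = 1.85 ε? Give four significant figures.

Z = 2.393

Eᵢ/kT = 0, 1.35135, 2.70270.
Z = Σ gᵢe^(−Eᵢ/kT) = 2·e^(−0) + 1·e^(−1.35135) + 2·e^(−2.70270) = 2.00000 + 0.258891 + 0.134049 = 2.39294.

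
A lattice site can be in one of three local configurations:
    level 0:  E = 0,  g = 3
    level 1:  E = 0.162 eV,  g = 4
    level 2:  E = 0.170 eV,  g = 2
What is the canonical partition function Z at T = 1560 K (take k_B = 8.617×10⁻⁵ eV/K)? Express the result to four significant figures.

k_BT = 8.617×10⁻⁵ × 1560 K = 0.134425 eV.
Eᵢ/kT = 0, 1.20513, 1.26465.
Z = Σ gᵢe^(−Eᵢ/kT) = 3·e^(−0) + 4·e^(−1.20513) + 2·e^(−1.26465) = 3.00000 + 1.19861 + 0.564676 = 4.76329.

Z = 4.763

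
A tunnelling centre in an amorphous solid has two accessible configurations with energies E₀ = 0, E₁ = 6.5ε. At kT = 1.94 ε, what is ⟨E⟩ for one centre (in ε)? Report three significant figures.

0.220 ε

Eᵢ/kT = 0, 3.3505.
Z = Σ e^(−Eᵢ/kT) = e^(−0) + e^(−3.3505) = 1.0000 + 0.035067 = 1.0351.
⟨E⟩ = Σ Eᵢ e^(−Eᵢ/kT) / Z = (0·1.0000 + 6.5·0.035067) / 1.0351 = 0.220 ε.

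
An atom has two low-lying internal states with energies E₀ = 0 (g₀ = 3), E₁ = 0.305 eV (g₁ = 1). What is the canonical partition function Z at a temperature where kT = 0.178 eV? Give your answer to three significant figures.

Eᵢ/kT = 0, 1.7135.
Z = Σ gᵢe^(−Eᵢ/kT) = 3·e^(−0) + 1·e^(−1.7135) = 3.0000 + 0.18023 = 3.1802.

Z = 3.18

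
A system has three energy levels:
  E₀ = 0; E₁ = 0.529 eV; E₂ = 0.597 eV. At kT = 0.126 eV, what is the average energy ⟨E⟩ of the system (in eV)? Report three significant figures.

Eᵢ/kT = 0, 4.1984, 4.7381.
Z = Σ e^(−Eᵢ/kT) = e^(−0) + e^(−4.1984) + e^(−4.7381) = 1.0000 + 0.015020 + 0.0087553 = 1.0238.
⟨E⟩ = Σ Eᵢ e^(−Eᵢ/kT) / Z = (0·1.0000 + 0.529·0.015020 + 0.597·0.0087553) / 1.0238 = 0.0129 eV.

0.0129 eV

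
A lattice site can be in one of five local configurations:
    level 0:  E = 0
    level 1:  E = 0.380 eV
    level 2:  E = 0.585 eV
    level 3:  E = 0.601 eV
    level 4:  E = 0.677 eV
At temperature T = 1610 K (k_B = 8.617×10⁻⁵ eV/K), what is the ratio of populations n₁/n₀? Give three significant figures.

k_BT = 8.617×10⁻⁵ × 1610 K = 0.13873 eV.
n₁/n₀ = exp[−(E₁−E₀)/kT] = exp(−(0.380 eV)/(0.13873 eV)) = exp(-2.7391) = 0.0646.

0.0646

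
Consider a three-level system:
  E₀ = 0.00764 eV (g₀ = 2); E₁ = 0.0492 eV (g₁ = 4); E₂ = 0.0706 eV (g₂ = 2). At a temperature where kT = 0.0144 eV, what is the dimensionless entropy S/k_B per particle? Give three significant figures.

1.15

Eᵢ/kT = 0.53056, 3.4167, 4.9028.
Z = Σ gᵢe^(−Eᵢ/kT) = 2·e^(−0.53056) + 4·e^(−3.4167) + 2·e^(−4.9028) = 1.1766 + 0.13128 + 0.014852 = 1.3227.
⟨E⟩ = Σ EᵢPᵢ = 0.012472 eV.
S/k_B = ln Z + ⟨E⟩/kT = ln(1.3227) + 0.012472/0.0144 = 0.27968 + 0.86611 = 1.15.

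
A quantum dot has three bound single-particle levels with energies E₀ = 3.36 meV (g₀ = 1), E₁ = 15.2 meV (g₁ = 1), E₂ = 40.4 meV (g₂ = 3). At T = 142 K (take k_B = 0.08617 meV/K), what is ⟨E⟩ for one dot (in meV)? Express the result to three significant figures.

k_BT = 0.08617 × 142 K = 12.236 meV.
Eᵢ/kT = 0.27460, 1.2422, 3.3017.
Z = Σ gᵢe^(−Eᵢ/kT) = 1·e^(−0.27460) + 1·e^(−1.2422) + 3·e^(−3.3017) = 0.75988 + 0.28875 + 0.11046 = 1.1591.
⟨E⟩ = Σ Eᵢ gᵢe^(−Eᵢ/kT) / Z = (3.36·0.75988 + 15.2·0.28875 + 40.4·0.11046) / 1.1591 = 9.84 meV.

9.84 meV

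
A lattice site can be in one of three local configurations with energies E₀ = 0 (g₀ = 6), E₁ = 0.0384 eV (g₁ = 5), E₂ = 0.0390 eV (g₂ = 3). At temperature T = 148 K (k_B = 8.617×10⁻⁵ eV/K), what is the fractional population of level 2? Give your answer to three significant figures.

k_BT = 8.617×10⁻⁵ × 148 K = 0.012753 eV.
Eᵢ/kT = 0, 3.0111, 3.0581.
Z = Σ gᵢe^(−Eᵢ/kT) = 6·e^(−0) + 5·e^(−3.0111) + 3·e^(−3.0581) = 6.0000 + 0.24619 + 0.14093 = 6.3871.
P₂ = g₂ e^(−E₂/kT) / Z = 0.14093/6.3871 = 0.0221.

0.0221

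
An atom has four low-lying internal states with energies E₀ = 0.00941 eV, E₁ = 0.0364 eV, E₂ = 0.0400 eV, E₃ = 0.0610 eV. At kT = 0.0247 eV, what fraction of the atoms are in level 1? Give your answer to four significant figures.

Eᵢ/kT = 0.380972, 1.47368, 1.61943, 2.46964.
Z = Σ e^(−Eᵢ/kT) = e^(−0.380972) + e^(−1.47368) + e^(−1.61943) + e^(−2.46964) = 0.683197 + 0.229081 + 0.198012 + 0.0846153 = 1.19491.
P₁ = e^(−E₁/kT) / Z = 0.229081/1.19491 = 0.1917.

0.1917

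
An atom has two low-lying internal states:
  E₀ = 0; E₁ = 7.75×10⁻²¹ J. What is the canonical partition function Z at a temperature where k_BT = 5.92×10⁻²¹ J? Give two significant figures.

Eᵢ/kT = 0, 1.309.
Z = Σ e^(−Eᵢ/kT) = e^(−0) + e^(−1.309) = 1.000 + 0.2701 = 1.270.

Z = 1.3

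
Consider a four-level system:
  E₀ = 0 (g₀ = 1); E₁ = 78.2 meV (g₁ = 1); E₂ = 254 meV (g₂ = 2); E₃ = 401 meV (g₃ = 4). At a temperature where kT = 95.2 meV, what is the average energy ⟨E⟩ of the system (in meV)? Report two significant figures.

Eᵢ/kT = 0, 0.8214, 2.668, 4.212.
Z = Σ gᵢe^(−Eᵢ/kT) = 1·e^(−0) + 1·e^(−0.8214) + 2·e^(−2.668) + 4·e^(−4.212) = 1.000 + 0.4398 + 0.1388 + 0.05927 = 1.638.
⟨E⟩ = Σ Eᵢ gᵢe^(−Eᵢ/kT) / Z = (0·1.000 + 78.2·0.4398 + 254·0.1388 + 401·0.05927) / 1.638 = 57 meV.

57 meV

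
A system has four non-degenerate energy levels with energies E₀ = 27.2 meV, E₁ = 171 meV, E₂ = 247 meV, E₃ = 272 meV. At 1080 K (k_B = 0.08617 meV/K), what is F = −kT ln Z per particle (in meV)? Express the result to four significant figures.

-2.745 meV

k_BT = 0.08617 × 1080 K = 93.0636 meV.
Eᵢ/kT = 0.292273, 1.83745, 2.65410, 2.92273.
Z = Σ e^(−Eᵢ/kT) = e^(−0.292273) + e^(−1.83745) + e^(−2.65410) + e^(−2.92273) = 0.746565 + 0.159223 + 0.0703621 + 0.0537866 = 1.02994.
F = −kT ln Z = −93.0636 × ln(1.02994) = −93.0636 × 0.0295005 = -2.745 meV.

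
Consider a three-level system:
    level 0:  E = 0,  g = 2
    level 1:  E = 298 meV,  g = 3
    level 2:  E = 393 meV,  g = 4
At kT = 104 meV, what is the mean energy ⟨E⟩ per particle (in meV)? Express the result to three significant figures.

Eᵢ/kT = 0, 2.8654, 3.7788.
Z = Σ gᵢe^(−Eᵢ/kT) = 2·e^(−0) + 3·e^(−2.8654) + 4·e^(−3.7788) = 2.0000 + 0.17088 + 0.091400 = 2.2623.
⟨E⟩ = Σ Eᵢ gᵢe^(−Eᵢ/kT) / Z = (0·2.0000 + 298·0.17088 + 393·0.091400) / 2.2623 = 38.4 meV.

38.4 meV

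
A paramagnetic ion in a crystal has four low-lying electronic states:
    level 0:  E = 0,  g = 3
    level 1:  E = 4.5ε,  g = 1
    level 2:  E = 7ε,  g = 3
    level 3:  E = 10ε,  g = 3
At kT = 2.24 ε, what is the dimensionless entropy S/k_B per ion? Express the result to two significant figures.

1.4

Eᵢ/kT = 0, 2.009, 3.125, 4.464.
Z = Σ gᵢe^(−Eᵢ/kT) = 3·e^(−0) + 1·e^(−2.009) + 3·e^(−3.125) + 3·e^(−4.464) = 3.000 + 0.1341 + 0.1318 + 0.03455 = 3.300.
⟨E⟩ = Σ EᵢPᵢ = 0.5671 ε.
S/k_B = ln Z + ⟨E⟩/kT = ln(3.300) + 0.5671/2.24 = 1.194 + 0.2532 = 1.4.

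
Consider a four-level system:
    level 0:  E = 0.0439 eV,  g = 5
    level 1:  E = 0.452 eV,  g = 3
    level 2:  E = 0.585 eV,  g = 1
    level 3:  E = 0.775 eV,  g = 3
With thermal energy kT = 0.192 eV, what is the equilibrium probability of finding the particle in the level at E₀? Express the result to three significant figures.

Eᵢ/kT = 0.22865, 2.3542, 3.0469, 4.0365.
Z = Σ gᵢe^(−Eᵢ/kT) = 5·e^(−0.22865) + 3·e^(−2.3542) + 1·e^(−3.0469) + 3·e^(−4.0365) = 3.9780 + 0.28491 + 0.047506 + 0.052978 = 4.3634.
P₀ = g₀ e^(−E₀/kT) / Z = 3.9780/4.3634 = 0.912.

0.912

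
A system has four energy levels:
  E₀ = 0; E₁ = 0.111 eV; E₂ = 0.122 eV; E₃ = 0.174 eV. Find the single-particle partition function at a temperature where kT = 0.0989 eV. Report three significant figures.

Z = 1.79

Eᵢ/kT = 0, 1.1223, 1.2336, 1.7594.
Z = Σ e^(−Eᵢ/kT) = e^(−0) + e^(−1.1223) + e^(−1.2336) + e^(−1.7594) = 1.0000 + 0.32553 + 0.29124 + 0.17215 = 1.7889.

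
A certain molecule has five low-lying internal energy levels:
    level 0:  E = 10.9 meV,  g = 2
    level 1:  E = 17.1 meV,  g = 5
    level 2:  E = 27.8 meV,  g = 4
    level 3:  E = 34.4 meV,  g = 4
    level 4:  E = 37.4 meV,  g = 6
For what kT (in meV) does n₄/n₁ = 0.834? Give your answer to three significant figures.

55.8 meV

n₄/n₁ = (g₄/g₁) exp[−(E₄−E₁)/kT] = 0.834.
⇒ (E₄−E₁)/kT = ln((6/5)/0.834) = ln(1.4388) = 0.36381.
kT = 20.3 meV / 0.36381 = 55.8 meV.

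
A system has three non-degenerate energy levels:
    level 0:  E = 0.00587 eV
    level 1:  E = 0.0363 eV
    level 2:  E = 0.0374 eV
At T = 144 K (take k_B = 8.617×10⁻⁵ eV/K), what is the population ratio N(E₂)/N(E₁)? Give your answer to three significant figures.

k_BT = 8.617×10⁻⁵ × 144 K = 0.012408 eV.
n₂/n₁ = exp[−(E₂−E₁)/kT] = exp(−(0.0011 eV)/(0.012408 eV)) = exp(-0.088652) = 0.915.

0.915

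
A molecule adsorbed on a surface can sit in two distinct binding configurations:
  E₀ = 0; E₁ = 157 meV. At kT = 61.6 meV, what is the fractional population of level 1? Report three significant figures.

0.0725

Eᵢ/kT = 0, 2.5487.
Z = Σ e^(−Eᵢ/kT) = e^(−0) + e^(−2.5487) = 1.0000 + 0.078183 = 1.0782.
P₁ = e^(−E₁/kT) / Z = 0.078183/1.0782 = 0.0725.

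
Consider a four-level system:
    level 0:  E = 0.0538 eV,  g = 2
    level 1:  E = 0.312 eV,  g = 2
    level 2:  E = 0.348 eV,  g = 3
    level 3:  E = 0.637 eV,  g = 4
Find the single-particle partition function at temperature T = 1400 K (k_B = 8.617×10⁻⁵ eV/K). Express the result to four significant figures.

Z = 1.619

k_BT = 8.617×10⁻⁵ × 1400 K = 0.120638 eV.
Eᵢ/kT = 0.445962, 2.58625, 2.88466, 5.28026.
Z = Σ gᵢe^(−Eᵢ/kT) = 2·e^(−0.445962) + 2·e^(−2.58625) + 3·e^(−2.88466) + 4·e^(−5.28026) = 1.28042 + 0.150604 + 0.167621 + 0.0203644 = 1.61901.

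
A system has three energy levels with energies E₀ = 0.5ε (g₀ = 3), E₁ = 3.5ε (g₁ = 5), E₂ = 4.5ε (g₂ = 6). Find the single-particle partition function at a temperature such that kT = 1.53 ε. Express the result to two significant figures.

Z = 3.0

Eᵢ/kT = 0.3268, 2.288, 2.941.
Z = Σ gᵢe^(−Eᵢ/kT) = 3·e^(−0.3268) + 5·e^(−2.288) + 6·e^(−2.941) = 2.164 + 0.5073 + 0.3169 = 2.988.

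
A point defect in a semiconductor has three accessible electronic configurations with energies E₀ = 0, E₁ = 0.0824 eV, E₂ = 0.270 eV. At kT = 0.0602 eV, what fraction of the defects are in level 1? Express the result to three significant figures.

Eᵢ/kT = 0, 1.3688, 4.4850.
Z = Σ e^(−Eᵢ/kT) = e^(−0) + e^(−1.3688) + e^(−4.4850) = 1.0000 + 0.25441 + 0.011277 = 1.2657.
P₁ = e^(−E₁/kT) / Z = 0.25441/1.2657 = 0.201.

0.201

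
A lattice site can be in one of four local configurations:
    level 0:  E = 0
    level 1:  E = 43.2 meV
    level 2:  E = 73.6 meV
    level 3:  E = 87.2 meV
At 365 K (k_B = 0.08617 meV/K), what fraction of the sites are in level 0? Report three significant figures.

k_BT = 0.08617 × 365 K = 31.452 meV.
Eᵢ/kT = 0, 1.3735, 2.3401, 2.7725.
Z = Σ e^(−Eᵢ/kT) = e^(−0) + e^(−1.3735) + e^(−2.3401) + e^(−2.7725) = 1.0000 + 0.25322 + 0.096318 + 0.062506 = 1.4120.
P₀ = e^(−E₀/kT) / Z = 1.0000/1.4120 = 0.708.

0.708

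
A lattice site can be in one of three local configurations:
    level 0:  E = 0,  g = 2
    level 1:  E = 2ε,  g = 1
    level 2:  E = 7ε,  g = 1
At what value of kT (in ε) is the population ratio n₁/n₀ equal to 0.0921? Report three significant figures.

n₁/n₀ = (g₁/g₀) exp[−(E₁−E₀)/kT] = 0.0921.
⇒ (E₁−E₀)/kT = ln((1/2)/0.0921) = ln(5.4289) = 1.6917.
kT = 2ε / 1.6917 = 1.18 ε.

1.18 ε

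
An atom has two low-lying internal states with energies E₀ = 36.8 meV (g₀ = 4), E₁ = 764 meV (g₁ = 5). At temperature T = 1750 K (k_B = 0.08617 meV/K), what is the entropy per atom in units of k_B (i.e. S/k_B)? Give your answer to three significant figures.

1.44

k_BT = 0.08617 × 1750 K = 150.80 meV.
Eᵢ/kT = 0.24403, 5.0663.
Z = Σ gᵢe^(−Eᵢ/kT) = 4·e^(−0.24403) + 5·e^(−5.0663) = 3.1339 + 0.031529 = 3.1654.
⟨E⟩ = Σ EᵢPᵢ = 44.044 meV.
S/k_B = ln Z + ⟨E⟩/kT = ln(3.1654) + 44.044/150.80 = 1.1523 + 0.29207 = 1.44.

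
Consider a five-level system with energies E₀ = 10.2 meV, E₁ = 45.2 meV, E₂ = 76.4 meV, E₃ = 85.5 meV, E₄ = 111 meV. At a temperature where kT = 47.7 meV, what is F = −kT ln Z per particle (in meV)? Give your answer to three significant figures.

-24.2 meV

Eᵢ/kT = 0.21384, 0.94759, 1.6017, 1.7925, 2.3270.
Z = Σ e^(−Eᵢ/kT) = e^(−0.21384) + e^(−0.94759) + e^(−1.6017) + e^(−1.7925) + e^(−2.3270) = 0.80748 + 0.38767 + 0.20155 + 0.16654 + 0.097588 = 1.6608.
F = −kT ln Z = −47.7 × ln(1.6608) = −47.7 × 0.50730 = -24.2 meV.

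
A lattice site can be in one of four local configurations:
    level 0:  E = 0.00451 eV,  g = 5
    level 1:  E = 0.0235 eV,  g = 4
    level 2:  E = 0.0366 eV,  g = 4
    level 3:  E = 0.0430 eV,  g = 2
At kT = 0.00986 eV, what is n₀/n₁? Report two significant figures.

8.6

n₀/n₁ = (g₀/g₁) exp[−(E₀−E₁)/kT] = (5/4) × exp(−(-0.01899 eV)/(0.00986 eV)) = (5/4) × exp(1.926) = 8.6.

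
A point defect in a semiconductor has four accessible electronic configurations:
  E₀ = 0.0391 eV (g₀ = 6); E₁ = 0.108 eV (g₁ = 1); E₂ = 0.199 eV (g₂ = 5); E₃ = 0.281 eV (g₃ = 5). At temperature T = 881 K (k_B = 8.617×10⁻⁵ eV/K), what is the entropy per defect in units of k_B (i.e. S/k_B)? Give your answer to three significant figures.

k_BT = 8.617×10⁻⁵ × 881 K = 0.075916 eV.
Eᵢ/kT = 0.51504, 1.4226, 2.6213, 3.7015.
Z = Σ gᵢe^(−Eᵢ/kT) = 6·e^(−0.51504) + 1·e^(−1.4226) + 5·e^(−2.6213) + 5·e^(−3.7015) = 3.5849 + 0.24109 + 0.36354 + 0.12343 = 4.3130.
⟨E⟩ = Σ EᵢPᵢ = 0.063352 eV.
S/k_B = ln Z + ⟨E⟩/kT = ln(4.3130) + 0.063352/0.075916 = 1.4616 + 0.83450 = 2.30.

2.30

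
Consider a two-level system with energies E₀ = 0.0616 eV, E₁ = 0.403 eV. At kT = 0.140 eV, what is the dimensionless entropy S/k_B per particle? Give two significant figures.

Eᵢ/kT = 0.4400, 2.879.
Z = Σ e^(−Eᵢ/kT) = e^(−0.4400) + e^(−2.879) = 0.6440 + 0.05619 = 0.7002.
⟨E⟩ = Σ EᵢPᵢ = 0.08900 eV.
S/k_B = ln Z + ⟨E⟩/kT = ln(0.7002) + 0.08900/0.140 = -0.3564 + 0.6357 = 0.28.

0.28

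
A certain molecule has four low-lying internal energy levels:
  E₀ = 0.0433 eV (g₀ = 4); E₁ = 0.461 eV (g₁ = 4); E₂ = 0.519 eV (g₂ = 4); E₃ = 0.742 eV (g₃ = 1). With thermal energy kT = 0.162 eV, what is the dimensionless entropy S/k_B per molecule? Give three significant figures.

Eᵢ/kT = 0.26728, 2.8457, 3.2037, 4.5802.
Z = Σ gᵢe^(−Eᵢ/kT) = 4·e^(−0.26728) + 4·e^(−2.8457) + 4·e^(−3.2037) + 1·e^(−4.5802) = 3.0618 + 0.23237 + 0.16245 + 0.010253 = 3.4669.
⟨E⟩ = Σ EᵢPᵢ = 0.095653 eV.
S/k_B = ln Z + ⟨E⟩/kT = ln(3.4669) + 0.095653/0.162 = 1.2433 + 0.59045 = 1.83.

1.83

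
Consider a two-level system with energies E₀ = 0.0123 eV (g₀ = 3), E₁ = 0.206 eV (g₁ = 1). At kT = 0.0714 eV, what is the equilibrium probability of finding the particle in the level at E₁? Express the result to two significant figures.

0.022

Eᵢ/kT = 0.1723, 2.885.
Z = Σ gᵢe^(−Eᵢ/kT) = 3·e^(−0.1723) + 1·e^(−2.885) = 2.525 + 0.05585 = 2.581.
P₁ = g₁ e^(−E₁/kT) / Z = 0.05585/2.581 = 0.022.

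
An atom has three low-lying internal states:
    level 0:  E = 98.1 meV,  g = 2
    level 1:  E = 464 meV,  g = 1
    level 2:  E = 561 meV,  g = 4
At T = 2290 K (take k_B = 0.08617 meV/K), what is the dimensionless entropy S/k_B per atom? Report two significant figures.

1.4

k_BT = 0.08617 × 2290 K = 197.3 meV.
Eᵢ/kT = 0.4972, 2.352, 2.843.
Z = Σ gᵢe^(−Eᵢ/kT) = 2·e^(−0.4972) + 1·e^(−2.352) + 4·e^(−2.843) = 1.216 + 0.09518 + 0.2330 = 1.544.
⟨E⟩ = Σ EᵢPᵢ = 190.5 meV.
S/k_B = ln Z + ⟨E⟩/kT = ln(1.544) + 190.5/197.3 = 0.4344 + 0.9655 = 1.4.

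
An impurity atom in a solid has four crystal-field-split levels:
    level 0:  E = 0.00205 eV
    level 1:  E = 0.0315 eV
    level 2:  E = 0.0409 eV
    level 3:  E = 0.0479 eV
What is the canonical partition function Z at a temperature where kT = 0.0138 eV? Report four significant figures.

Z = 1.047

Eᵢ/kT = 0.148551, 2.28261, 2.96377, 3.47101.
Z = Σ e^(−Eᵢ/kT) = e^(−0.148551) + e^(−2.28261) + e^(−2.96377) + e^(−3.47101) = 0.861956 + 0.102018 + 0.0516239 + 0.0310856 = 1.04668.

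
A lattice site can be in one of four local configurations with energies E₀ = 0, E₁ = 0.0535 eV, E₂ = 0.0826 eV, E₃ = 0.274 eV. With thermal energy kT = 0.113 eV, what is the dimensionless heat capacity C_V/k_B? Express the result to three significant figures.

Eᵢ/kT = 0, 0.47345, 0.73097, 2.4248.
Z = Σ e^(−Eᵢ/kT) = e^(−0) + e^(−0.47345) + e^(−0.73097) + e^(−2.4248) = 1.0000 + 0.62285 + 0.48144 + 0.088496 = 2.1928.
⟨E⟩ = 0.044390 eV, ⟨E²⟩ = 0.0053409 eV².
C_V/k_B = (⟨E²⟩ − ⟨E⟩²)/(kT)² = (0.0053409 − 0.0019705)/0.012769 = 0.264.

0.264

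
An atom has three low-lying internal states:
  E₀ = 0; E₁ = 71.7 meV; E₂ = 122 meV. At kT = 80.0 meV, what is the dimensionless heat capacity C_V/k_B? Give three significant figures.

Eᵢ/kT = 0, 0.89625, 1.5250.
Z = Σ e^(−Eᵢ/kT) = e^(−0) + e^(−0.89625) + e^(−1.5250) = 1.0000 + 0.40810 + 0.21762 = 1.6257.
⟨E⟩ = 34.330 meV, ⟨E²⟩ = 3282.9 meV².
C_V/k_B = (⟨E²⟩ − ⟨E⟩²)/(kT)² = (3282.9 − 1178.5)/6400.0 = 0.329.

0.329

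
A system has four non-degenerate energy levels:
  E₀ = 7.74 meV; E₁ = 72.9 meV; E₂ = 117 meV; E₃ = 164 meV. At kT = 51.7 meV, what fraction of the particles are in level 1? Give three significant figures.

0.195

Eᵢ/kT = 0.14971, 1.4101, 2.2631, 3.1721.
Z = Σ e^(−Eᵢ/kT) = e^(−0.14971) + e^(−1.4101) + e^(−2.2631) + e^(−3.1721) = 0.86096 + 0.24412 + 0.10403 + 0.041915 = 1.2510.
P₁ = e^(−E₁/kT) / Z = 0.24412/1.2510 = 0.195.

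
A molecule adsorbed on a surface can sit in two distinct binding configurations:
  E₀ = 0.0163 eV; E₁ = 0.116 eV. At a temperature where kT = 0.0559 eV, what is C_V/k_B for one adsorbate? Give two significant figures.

0.39

Eᵢ/kT = 0.2916, 2.075.
Z = Σ e^(−Eᵢ/kT) = e^(−0.2916) + e^(−2.075) = 0.7471 + 0.1256 = 0.8727.
⟨E⟩ = 0.03065 eV, ⟨E²⟩ = 0.002164 eV².
C_V/k_B = (⟨E²⟩ − ⟨E⟩²)/(kT)² = (0.002164 − 0.0009394)/0.003125 = 0.39.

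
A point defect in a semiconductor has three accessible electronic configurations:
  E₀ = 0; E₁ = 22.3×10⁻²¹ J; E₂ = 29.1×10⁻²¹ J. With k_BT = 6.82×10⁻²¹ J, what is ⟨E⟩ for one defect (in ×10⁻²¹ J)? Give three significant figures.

Eᵢ/kT = 0, 3.2698, 4.2669.
Z = Σ e^(−Eᵢ/kT) = e^(−0) + e^(−3.2698) + e^(−4.2669) = 1.0000 + 0.038014 + 0.014025 = 1.0520.
⟨E⟩ = Σ Eᵢ e^(−Eᵢ/kT) / Z = (0·1.0000 + 22.3·0.038014 + 29.1·0.014025) / 1.0520 = 1.19 ×10⁻²¹ J.

1.19 ×10⁻²¹ J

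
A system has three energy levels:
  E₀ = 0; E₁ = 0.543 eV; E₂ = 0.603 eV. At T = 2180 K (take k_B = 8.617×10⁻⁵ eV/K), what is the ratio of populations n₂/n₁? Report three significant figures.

0.727

k_BT = 8.617×10⁻⁵ × 2180 K = 0.18785 eV.
n₂/n₁ = exp[−(E₂−E₁)/kT] = exp(−(0.060 eV)/(0.18785 eV)) = exp(-0.31940) = 0.727.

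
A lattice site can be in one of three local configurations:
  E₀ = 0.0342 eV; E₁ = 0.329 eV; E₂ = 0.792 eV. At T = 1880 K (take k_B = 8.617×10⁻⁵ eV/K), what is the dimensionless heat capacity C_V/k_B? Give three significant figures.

0.548

k_BT = 8.617×10⁻⁵ × 1880 K = 0.16200 eV.
Eᵢ/kT = 0.21111, 2.0309, 4.8889.
Z = Σ e^(−Eᵢ/kT) = e^(−0.21111) + e^(−2.0309) + e^(−4.8889) = 0.80968 + 0.13122 + 0.0075297 = 0.94843.
⟨E⟩ = 0.081003 eV, ⟨E²⟩ = 0.020954 eV².
C_V/k_B = (⟨E²⟩ − ⟨E⟩²)/(kT)² = (0.020954 − 0.0065615)/0.026244 = 0.548.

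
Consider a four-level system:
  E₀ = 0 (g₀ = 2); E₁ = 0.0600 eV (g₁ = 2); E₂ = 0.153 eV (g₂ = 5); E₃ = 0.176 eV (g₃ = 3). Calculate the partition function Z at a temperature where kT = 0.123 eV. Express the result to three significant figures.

Eᵢ/kT = 0, 0.48780, 1.2439, 1.4309.
Z = Σ gᵢe^(−Eᵢ/kT) = 2·e^(−0) + 2·e^(−0.48780) + 5·e^(−1.2439) + 3·e^(−1.4309) = 2.0000 + 1.2280 + 1.4413 + 0.71728 = 5.3866.

Z = 5.39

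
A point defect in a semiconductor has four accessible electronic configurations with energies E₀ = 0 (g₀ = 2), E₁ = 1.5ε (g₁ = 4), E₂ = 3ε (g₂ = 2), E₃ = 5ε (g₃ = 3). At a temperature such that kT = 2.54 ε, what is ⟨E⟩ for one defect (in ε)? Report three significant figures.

1.38 ε

Eᵢ/kT = 0, 0.59055, 1.1811, 1.9685.
Z = Σ gᵢe^(−Eᵢ/kT) = 2·e^(−0) + 4·e^(−0.59055) + 2·e^(−1.1811) + 3·e^(−1.9685) = 2.0000 + 2.2161 + 0.61388 + 0.41900 = 5.2490.
⟨E⟩ = Σ Eᵢ gᵢe^(−Eᵢ/kT) / Z = (0·2.0000 + 1.5·2.2161 + 3·0.61388 + 5·0.41900) / 5.2490 = 1.38 ε.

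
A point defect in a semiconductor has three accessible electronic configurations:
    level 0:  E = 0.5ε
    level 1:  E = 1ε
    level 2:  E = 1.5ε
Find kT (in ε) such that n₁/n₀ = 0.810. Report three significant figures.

n₁/n₀ = exp[−(E₁−E₀)/kT] = 0.810.
⇒ (E₁−E₀)/kT = ln(1/0.810) = ln(1.2346) = 0.21075.
kT = 0.5ε / 0.21075 = 2.37 ε.

2.37 ε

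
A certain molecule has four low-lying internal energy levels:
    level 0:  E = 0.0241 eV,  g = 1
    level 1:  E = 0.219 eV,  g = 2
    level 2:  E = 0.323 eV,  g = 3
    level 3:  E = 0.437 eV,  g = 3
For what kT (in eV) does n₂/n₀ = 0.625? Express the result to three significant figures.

0.191 eV

n₂/n₀ = (g₂/g₀) exp[−(E₂−E₀)/kT] = 0.625.
⇒ (E₂−E₀)/kT = ln((3/1)/0.625) = ln(4.8000) = 1.5686.
kT = 0.2989 eV / 1.5686 = 0.191 eV.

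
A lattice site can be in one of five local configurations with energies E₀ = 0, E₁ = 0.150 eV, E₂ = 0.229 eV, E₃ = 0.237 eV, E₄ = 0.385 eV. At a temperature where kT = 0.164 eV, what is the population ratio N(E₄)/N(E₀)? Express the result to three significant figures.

n₄/n₀ = exp[−(E₄−E₀)/kT] = exp(−(0.385 eV)/(0.164 eV)) = exp(-2.3476) = 0.0956.

0.0956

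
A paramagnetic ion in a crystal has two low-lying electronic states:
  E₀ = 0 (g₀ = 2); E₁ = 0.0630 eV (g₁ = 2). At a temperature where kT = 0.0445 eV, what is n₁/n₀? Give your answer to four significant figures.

n₁/n₀ = (g₁/g₀) exp[−(E₁−E₀)/kT] = (2/2) × exp(−(0.0630 eV)/(0.0445 eV)) = (2/2) × exp(-1.41573) = 0.2427.

0.2427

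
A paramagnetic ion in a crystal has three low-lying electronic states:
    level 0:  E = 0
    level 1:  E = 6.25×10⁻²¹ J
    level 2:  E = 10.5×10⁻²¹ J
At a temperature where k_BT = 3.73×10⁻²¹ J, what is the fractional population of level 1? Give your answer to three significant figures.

0.150

Eᵢ/kT = 0, 1.6756, 2.8150.
Z = Σ e^(−Eᵢ/kT) = e^(−0) + e^(−1.6756) + e^(−2.8150) = 1.0000 + 0.18720 + 0.059905 = 1.2471.
P₁ = e^(−E₁/kT) / Z = 0.18720/1.2471 = 0.150.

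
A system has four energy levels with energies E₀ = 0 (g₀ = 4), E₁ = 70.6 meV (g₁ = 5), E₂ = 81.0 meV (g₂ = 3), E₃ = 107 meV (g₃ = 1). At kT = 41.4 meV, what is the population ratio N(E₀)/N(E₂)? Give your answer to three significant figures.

n₀/n₂ = (g₀/g₂) exp[−(E₀−E₂)/kT] = (4/3) × exp(−(-81.0 meV)/(41.4 meV)) = (4/3) × exp(1.9565) = 9.43.

9.43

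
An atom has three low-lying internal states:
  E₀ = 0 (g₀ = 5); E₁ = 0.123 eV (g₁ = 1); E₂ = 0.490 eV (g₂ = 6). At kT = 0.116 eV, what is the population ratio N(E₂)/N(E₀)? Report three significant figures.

0.0176

n₂/n₀ = (g₂/g₀) exp[−(E₂−E₀)/kT] = (6/5) × exp(−(0.490 eV)/(0.116 eV)) = (6/5) × exp(-4.2241) = 0.0176.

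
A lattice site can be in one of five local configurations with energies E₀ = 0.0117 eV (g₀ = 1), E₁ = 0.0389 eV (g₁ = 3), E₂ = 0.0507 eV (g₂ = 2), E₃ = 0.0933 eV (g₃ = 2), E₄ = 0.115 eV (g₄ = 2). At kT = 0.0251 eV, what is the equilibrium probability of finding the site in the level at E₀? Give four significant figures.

Eᵢ/kT = 0.466135, 1.54980, 2.01992, 3.71713, 4.58167.
Z = Σ gᵢe^(−Eᵢ/kT) = 1·e^(−0.466135) + 3·e^(−1.54980) + 2·e^(−2.01992) + 2·e^(−3.71713) + 2·e^(−4.58167) = 0.627423 + 0.636871 + 0.265332 + 0.0486072 + 0.0204756 = 1.59871.
P₀ = g₀ e^(−E₀/kT) / Z = 0.627423/1.59871 = 0.3925.

0.3925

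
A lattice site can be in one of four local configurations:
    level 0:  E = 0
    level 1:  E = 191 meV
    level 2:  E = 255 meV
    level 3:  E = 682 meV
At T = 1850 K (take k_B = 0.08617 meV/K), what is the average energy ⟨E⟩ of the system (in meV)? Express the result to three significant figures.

k_BT = 0.08617 × 1850 K = 159.41 meV.
Eᵢ/kT = 0, 1.1982, 1.5996, 4.2783.
Z = Σ e^(−Eᵢ/kT) = e^(−0) + e^(−1.1982) + e^(−1.5996) + e^(−4.2783) = 1.0000 + 0.30174 + 0.20198 + 0.013866 = 1.5176.
⟨E⟩ = Σ Eᵢ e^(−Eᵢ/kT) / Z = (0·1.0000 + 191·0.30174 + 255·0.20198 + 682·0.013866) / 1.5176 = 78.1 meV.

78.1 meV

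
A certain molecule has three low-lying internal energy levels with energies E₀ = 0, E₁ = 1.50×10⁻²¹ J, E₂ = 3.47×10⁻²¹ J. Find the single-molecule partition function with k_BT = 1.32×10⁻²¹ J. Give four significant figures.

Z = 1.393

Eᵢ/kT = 0, 1.13636, 2.62879.
Z = Σ e^(−Eᵢ/kT) = e^(−0) + e^(−1.13636) + e^(−2.62879) = 1.00000 + 0.320985 + 0.0721657 = 1.39315.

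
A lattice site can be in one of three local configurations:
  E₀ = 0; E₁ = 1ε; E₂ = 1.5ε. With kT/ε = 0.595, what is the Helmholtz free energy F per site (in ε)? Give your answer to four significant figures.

-0.1406 ε

Eᵢ/kT = 0, 1.68067, 2.52101.
Z = Σ e^(−Eᵢ/kT) = e^(−0) + e^(−1.68067) + e^(−2.52101) = 1.00000 + 0.186249 + 0.0803784 = 1.26663.
F = −kT ln Z = −0.595 × ln(1.26663) = −0.595 × 0.236360 = -0.1406 ε.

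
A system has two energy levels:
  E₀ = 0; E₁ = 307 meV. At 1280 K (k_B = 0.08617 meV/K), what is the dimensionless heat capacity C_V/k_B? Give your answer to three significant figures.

0.425

k_BT = 0.08617 × 1280 K = 110.30 meV.
Eᵢ/kT = 0, 2.7833.
Z = Σ e^(−Eᵢ/kT) = e^(−0) + e^(−2.7833) = 1.0000 + 0.061834 = 1.0618.
⟨E⟩ = 17.878 meV, ⟨E²⟩ = 5488.6 meV².
C_V/k_B = (⟨E²⟩ − ⟨E⟩²)/(kT)² = (5488.6 − 319.62)/12166 = 0.425.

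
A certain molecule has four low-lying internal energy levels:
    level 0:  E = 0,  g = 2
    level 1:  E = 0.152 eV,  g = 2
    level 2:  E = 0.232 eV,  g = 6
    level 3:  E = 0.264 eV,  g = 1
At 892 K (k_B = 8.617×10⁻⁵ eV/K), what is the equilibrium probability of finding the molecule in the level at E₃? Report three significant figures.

0.0124

k_BT = 8.617×10⁻⁵ × 892 K = 0.076864 eV.
Eᵢ/kT = 0, 1.9775, 3.0183, 3.4346.
Z = Σ gᵢe^(−Eᵢ/kT) = 2·e^(−0) + 2·e^(−1.9775) + 6·e^(−3.0183) + 1·e^(−3.4346) = 2.0000 + 0.27683 + 0.29331 + 0.032238 = 2.6024.
P₃ = g₃ e^(−E₃/kT) / Z = 0.032238/2.6024 = 0.0124.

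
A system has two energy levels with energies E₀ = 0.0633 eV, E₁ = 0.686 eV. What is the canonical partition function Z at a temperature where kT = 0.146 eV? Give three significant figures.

Eᵢ/kT = 0.43356, 4.6986.
Z = Σ e^(−Eᵢ/kT) = e^(−0.43356) + e^(−4.6986) = 0.64820 + 0.0091080 = 0.65731.

Z = 0.657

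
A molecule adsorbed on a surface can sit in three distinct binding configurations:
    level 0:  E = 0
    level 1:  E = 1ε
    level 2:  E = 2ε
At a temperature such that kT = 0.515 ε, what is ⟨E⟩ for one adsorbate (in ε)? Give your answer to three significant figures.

Eᵢ/kT = 0, 1.9417, 3.8835.
Z = Σ e^(−Eᵢ/kT) = e^(−0) + e^(−1.9417) + e^(−3.8835) = 1.0000 + 0.14346 + 0.020579 = 1.1640.
⟨E⟩ = Σ Eᵢ e^(−Eᵢ/kT) / Z = (0·1.0000 + 1·0.14346 + 2·0.020579) / 1.1640 = 0.159 ε.

0.159 ε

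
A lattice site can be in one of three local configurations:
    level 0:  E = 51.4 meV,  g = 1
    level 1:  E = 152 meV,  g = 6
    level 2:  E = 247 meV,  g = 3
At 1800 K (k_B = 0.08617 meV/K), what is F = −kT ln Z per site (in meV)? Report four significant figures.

-197.8 meV

k_BT = 0.08617 × 1800 K = 155.106 meV.
Eᵢ/kT = 0.331386, 0.979975, 1.59246.
Z = Σ gᵢe^(−Eᵢ/kT) = 1·e^(−0.331386) + 6·e^(−0.979975) + 3·e^(−1.59246) = 0.717928 + 2.25192 + 0.610274 = 3.58012.
F = −kT ln Z = −155.106 × ln(3.58012) = −155.106 × 1.27540 = -197.8 meV.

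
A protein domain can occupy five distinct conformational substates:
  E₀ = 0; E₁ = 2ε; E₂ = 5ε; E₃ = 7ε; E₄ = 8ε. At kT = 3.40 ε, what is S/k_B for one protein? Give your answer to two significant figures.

Eᵢ/kT = 0, 0.5882, 1.471, 2.059, 2.353.
Z = Σ e^(−Eᵢ/kT) = e^(−0) + e^(−0.5882) + e^(−1.471) + e^(−2.059) + e^(−2.353) = 1.000 + 0.5553 + 0.2297 + 0.1276 + 0.09508 = 2.008.
⟨E⟩ = Σ EᵢPᵢ = 1.949 ε.
S/k_B = ln Z + ⟨E⟩/kT = ln(2.008) + 1.949/3.40 = 0.6971 + 0.5732 = 1.3.

1.3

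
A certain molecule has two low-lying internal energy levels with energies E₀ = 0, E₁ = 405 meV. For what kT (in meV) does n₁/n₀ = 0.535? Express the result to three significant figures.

647 meV

n₁/n₀ = exp[−(E₁−E₀)/kT] = 0.535.
⇒ (E₁−E₀)/kT = ln(1/0.535) = ln(1.8692) = 0.62551.
kT = 405 meV / 0.62551 = 647 meV.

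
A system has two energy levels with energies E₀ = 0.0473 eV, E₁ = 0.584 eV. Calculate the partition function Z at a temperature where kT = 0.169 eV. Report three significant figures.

Eᵢ/kT = 0.27988, 3.4556.
Z = Σ e^(−Eᵢ/kT) = e^(−0.27988) + e^(−3.4556) = 0.75587 + 0.031568 = 0.78744.

Z = 0.787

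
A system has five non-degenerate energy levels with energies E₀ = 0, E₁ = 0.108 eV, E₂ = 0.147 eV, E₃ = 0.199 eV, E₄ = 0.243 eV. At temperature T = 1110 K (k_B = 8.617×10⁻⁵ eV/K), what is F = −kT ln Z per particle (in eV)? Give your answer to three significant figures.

k_BT = 8.617×10⁻⁵ × 1110 K = 0.095649 eV.
Eᵢ/kT = 0, 1.1291, 1.5369, 2.0805, 2.5405.
Z = Σ e^(−Eᵢ/kT) = e^(−0) + e^(−1.1291) + e^(−1.5369) + e^(−2.0805) + e^(−2.5405) = 1.0000 + 0.32332 + 0.21505 + 0.12487 + 0.078827 = 1.7421.
F = −kT ln Z = −0.095649 × ln(1.7421) = −0.095649 × 0.55509 = -0.0531 eV.

-0.0531 eV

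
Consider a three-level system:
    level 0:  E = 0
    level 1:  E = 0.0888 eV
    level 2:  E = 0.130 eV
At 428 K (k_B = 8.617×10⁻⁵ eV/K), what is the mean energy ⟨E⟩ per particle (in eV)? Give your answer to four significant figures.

k_BT = 8.617×10⁻⁵ × 428 K = 0.0368808 eV.
Eᵢ/kT = 0, 2.40776, 3.52487.
Z = Σ e^(−Eᵢ/kT) = e^(−0) + e^(−2.40776) + e^(−3.52487) = 1.00000 + 0.0900167 + 0.0294556 = 1.11947.
⟨E⟩ = Σ Eᵢ e^(−Eᵢ/kT) / Z = (0·1.00000 + 0.0888·0.0900167 + 0.130·0.0294556) / 1.11947 = 0.01056 eV.

0.01056 eV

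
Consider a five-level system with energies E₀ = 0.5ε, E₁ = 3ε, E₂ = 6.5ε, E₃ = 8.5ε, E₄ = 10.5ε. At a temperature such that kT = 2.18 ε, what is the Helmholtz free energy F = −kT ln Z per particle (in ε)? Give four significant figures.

Eᵢ/kT = 0.229358, 1.37615, 2.98165, 3.89908, 4.81651.
Z = Σ e^(−Eᵢ/kT) = e^(−0.229358) + e^(−1.37615) + e^(−2.98165) + e^(−3.89908) + e^(−4.81651) = 0.795044 + 0.252549 + 0.0507091 + 0.0202605 + 0.00809499 = 1.12666.
F = −kT ln Z = −2.18 × ln(1.12666) = −2.18 × 0.119258 = -0.2600 ε.

-0.2600 ε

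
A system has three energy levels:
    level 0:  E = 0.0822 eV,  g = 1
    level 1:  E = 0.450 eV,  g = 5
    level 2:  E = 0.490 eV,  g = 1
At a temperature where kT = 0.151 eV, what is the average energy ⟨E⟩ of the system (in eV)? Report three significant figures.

0.207 eV

Eᵢ/kT = 0.54437, 2.9801, 3.2450.
Z = Σ gᵢe^(−Eᵢ/kT) = 1·e^(−0.54437) + 5·e^(−2.9801) + 1·e^(−3.2450) = 0.58021 + 0.25394 + 0.038969 = 0.87312.
⟨E⟩ = Σ Eᵢ gᵢe^(−Eᵢ/kT) / Z = (0.0822·0.58021 + 0.450·0.25394 + 0.490·0.038969) / 0.87312 = 0.207 eV.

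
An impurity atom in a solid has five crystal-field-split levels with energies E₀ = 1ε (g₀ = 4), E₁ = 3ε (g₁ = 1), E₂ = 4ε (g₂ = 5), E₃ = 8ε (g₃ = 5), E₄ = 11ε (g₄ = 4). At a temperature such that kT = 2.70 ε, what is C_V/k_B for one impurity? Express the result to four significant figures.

Eᵢ/kT = 0.370370, 1.11111, 1.48148, 2.96296, 4.07407.
Z = Σ gᵢe^(−Eᵢ/kT) = 4·e^(−0.370370) + 1·e^(−1.11111) + 5·e^(−1.48148) + 5·e^(−2.96296) + 4·e^(−4.07407) = 2.76192 + 0.329193 + 1.13651 + 0.258329 + 0.0680321 = 4.55398.
⟨E⟩ = 2.43974 ε, ⟨E²⟩ = 10.6882 ε².
C_V/k_B = (⟨E²⟩ − ⟨E⟩²)/(kT)² = (10.6882 − 5.95233)/7.29000 = 0.6496.

0.6496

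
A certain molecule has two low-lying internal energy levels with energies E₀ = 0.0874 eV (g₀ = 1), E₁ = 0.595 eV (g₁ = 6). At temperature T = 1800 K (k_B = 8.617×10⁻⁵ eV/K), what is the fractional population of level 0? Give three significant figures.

0.815

k_BT = 8.617×10⁻⁵ × 1800 K = 0.15511 eV.
Eᵢ/kT = 0.56347, 3.8360.
Z = Σ gᵢe^(−Eᵢ/kT) = 1·e^(−0.56347) + 6·e^(−3.8360) = 0.56923 + 0.12948 = 0.69871.
P₀ = g₀ e^(−E₀/kT) / Z = 0.56923/0.69871 = 0.815.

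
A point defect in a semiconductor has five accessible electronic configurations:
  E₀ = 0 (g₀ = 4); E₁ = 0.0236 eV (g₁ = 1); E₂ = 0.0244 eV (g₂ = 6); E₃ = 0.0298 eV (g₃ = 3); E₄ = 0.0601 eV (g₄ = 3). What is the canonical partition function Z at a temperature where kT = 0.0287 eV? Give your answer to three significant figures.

Eᵢ/kT = 0, 0.82230, 0.85017, 1.0383, 2.0941.
Z = Σ gᵢe^(−Eᵢ/kT) = 4·e^(−0) + 1·e^(−0.82230) + 6·e^(−0.85017) + 3·e^(−1.0383) + 3·e^(−2.0941) = 4.0000 + 0.43942 + 2.5641 + 1.0622 + 0.36954 = 8.4353.

Z = 8.44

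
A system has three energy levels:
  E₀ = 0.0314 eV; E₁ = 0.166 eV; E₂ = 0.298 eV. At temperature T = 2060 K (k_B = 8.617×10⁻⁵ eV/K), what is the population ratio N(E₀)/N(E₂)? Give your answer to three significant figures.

4.49

k_BT = 8.617×10⁻⁵ × 2060 K = 0.17751 eV.
n₀/n₂ = exp[−(E₀−E₂)/kT] = exp(−(-0.2666 eV)/(0.17751 eV)) = exp(1.5019) = 4.49.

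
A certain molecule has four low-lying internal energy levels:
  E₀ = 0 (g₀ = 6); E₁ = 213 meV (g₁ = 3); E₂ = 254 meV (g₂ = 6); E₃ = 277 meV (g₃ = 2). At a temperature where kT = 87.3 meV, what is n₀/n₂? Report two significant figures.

18

n₀/n₂ = (g₀/g₂) exp[−(E₀−E₂)/kT] = (6/6) × exp(−(-254 meV)/(87.3 meV)) = (6/6) × exp(2.910) = 18.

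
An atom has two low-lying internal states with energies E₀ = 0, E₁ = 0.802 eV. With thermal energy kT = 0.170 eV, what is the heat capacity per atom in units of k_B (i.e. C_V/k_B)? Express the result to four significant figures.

0.1954

Eᵢ/kT = 0, 4.71765.
Z = Σ e^(−Eᵢ/kT) = e^(−0) + e^(−4.71765) = 1.00000 + 0.00893615 = 1.00894.
⟨E⟩ = 0.00710329 eV, ⟨E²⟩ = 0.00569684 eV².
C_V/k_B = (⟨E²⟩ − ⟨E⟩²)/(kT)² = (0.00569684 − 0.0000504567)/0.0289000 = 0.1954.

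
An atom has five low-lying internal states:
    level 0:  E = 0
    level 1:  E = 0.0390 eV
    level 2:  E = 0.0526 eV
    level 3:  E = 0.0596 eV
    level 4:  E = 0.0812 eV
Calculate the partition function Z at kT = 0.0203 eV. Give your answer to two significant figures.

Z = 1.3

Eᵢ/kT = 0, 1.921, 2.591, 2.936, 4.000.
Z = Σ e^(−Eᵢ/kT) = e^(−0) + e^(−1.921) + e^(−2.591) + e^(−2.936) + e^(−4.000) = 1.000 + 0.1465 + 0.07495 + 0.05308 + 0.01832 = 1.293.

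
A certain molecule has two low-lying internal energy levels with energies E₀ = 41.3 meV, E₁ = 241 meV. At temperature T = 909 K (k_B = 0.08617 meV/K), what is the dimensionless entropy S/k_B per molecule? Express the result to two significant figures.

k_BT = 0.08617 × 909 K = 78.33 meV.
Eᵢ/kT = 0.5273, 3.077.
Z = Σ e^(−Eᵢ/kT) = e^(−0.5273) + e^(−3.077) = 0.5902 + 0.04610 = 0.6363.
⟨E⟩ = Σ EᵢPᵢ = 55.77 meV.
S/k_B = ln Z + ⟨E⟩/kT = ln(0.6363) + 55.77/78.33 = -0.4521 + 0.7120 = 0.26.

0.26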